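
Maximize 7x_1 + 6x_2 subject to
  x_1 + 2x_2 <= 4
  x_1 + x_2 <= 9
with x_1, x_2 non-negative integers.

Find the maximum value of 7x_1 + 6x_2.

28

(x_1,x_2)=(4,0): 1·4+2·0=4≤4, 1·4+1·0=4≤9, objective 28.
(x_1,x_2)=(3,0): 1·3+2·0=3≤4, 1·3+1·0=3≤9, objective 21.
No feasible integer point exceeds 28.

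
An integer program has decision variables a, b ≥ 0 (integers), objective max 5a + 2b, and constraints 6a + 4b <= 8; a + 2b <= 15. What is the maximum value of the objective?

The continuous relaxation peaks at (1.33, 0) with value 6.67; rounding to a feasible lattice point costs some objective.
(a,b)=(1,0): 6·1+4·0=6≤8, 1·1+2·0=1≤15, objective 5.
(a,b)=(0,1): 6·0+4·1=4≤8, 1·0+2·1=2≤15, objective 2.
(a,b)=(0,0): 6·0+4·0=0≤8, 1·0+2·0=0≤15, objective 0.
No feasible integer point exceeds 5.

5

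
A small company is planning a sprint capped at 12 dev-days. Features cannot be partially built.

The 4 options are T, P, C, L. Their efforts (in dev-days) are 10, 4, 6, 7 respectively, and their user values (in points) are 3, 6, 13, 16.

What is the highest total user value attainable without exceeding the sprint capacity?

22

Allowing fractional choices, the relaxed optimum would be about 26.8, but features are indivisible.
P + C: effort 4 + 6 = 10 ≤ 12, user value 6 + 13 = 19.
P + L: effort 4 + 7 = 11 ≤ 12, user value 6 + 16 = 22.
Best is P and L with total user value 22.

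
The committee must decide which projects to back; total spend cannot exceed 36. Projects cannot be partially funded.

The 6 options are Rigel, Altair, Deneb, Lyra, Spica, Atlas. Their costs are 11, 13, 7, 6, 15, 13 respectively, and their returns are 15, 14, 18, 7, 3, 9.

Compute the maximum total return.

47

Rigel + Altair + Deneb: cost 11 + 13 + 7 = 31 ≤ 36, return 15 + 14 + 18 = 47.
Rigel + Deneb + Atlas: cost 11 + 7 + 13 = 31 ≤ 36, return 15 + 18 + 9 = 42.
Best is Rigel, Altair, and Deneb with total return 47.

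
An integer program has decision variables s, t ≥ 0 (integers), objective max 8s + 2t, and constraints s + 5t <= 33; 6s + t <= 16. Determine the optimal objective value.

24

Relaxing integrality, the LP optimum is 25.52 at (s,t) = (1.62, 6.28), which is not an integer point.
(s,t)=(2,4): 1·2+5·4=22≤33, 6·2+1·4=16≤16, objective 24.
(s,t)=(2,3): 1·2+5·3=17≤33, 6·2+1·3=15≤16, objective 22.
(s,t)=(1,6): 1·1+5·6=31≤33, 6·1+1·6=12≤16, objective 20.
(s,t)=(1,5): 1·1+5·5=26≤33, 6·1+1·5=11≤16, objective 18.
The best lattice point is (2,4), giving 24.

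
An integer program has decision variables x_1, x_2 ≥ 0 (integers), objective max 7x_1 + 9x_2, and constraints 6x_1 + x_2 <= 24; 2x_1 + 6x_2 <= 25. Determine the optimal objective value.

Relaxing integrality, the LP optimum is 51.50 at (x_1,x_2) = (3.5, 3), which is not an integer point.
(x_1,x_2)=(3,3): 6·3+1·3=21≤24, 2·3+6·3=24≤25, objective 48.
(x_1,x_2)=(2,3): 6·2+1·3=15≤24, 2·2+6·3=22≤25, objective 41.
(x_1,x_2)=(3,2): 6·3+1·2=20≤24, 2·3+6·2=18≤25, objective 39.
The best lattice point is (3,3), giving 48.

48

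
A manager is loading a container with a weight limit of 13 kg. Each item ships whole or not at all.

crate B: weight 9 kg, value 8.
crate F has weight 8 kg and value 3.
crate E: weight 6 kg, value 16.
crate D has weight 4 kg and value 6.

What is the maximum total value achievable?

22

crate E: weight 6 ≤ 13, value 16.
crate E + crate D: weight 6 + 4 = 10 ≤ 13, value 16 + 6 = 22.
Best is crate E and crate D with total value 22.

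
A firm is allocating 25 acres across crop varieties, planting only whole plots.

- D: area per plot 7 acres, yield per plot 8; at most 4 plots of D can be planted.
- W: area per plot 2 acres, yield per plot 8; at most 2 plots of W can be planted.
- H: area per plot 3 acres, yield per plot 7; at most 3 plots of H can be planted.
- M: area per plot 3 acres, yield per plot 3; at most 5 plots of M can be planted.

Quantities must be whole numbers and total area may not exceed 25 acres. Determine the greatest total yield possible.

1×D, 2×W, 3×H, and 1×M: area 23 ≤ 25, yield 1·8 + 2·8 + 3·7 + 1·3 = 48.
2×W, 3×H, and 4×M: area 25 ≤ 25, yield 2·8 + 3·7 + 4·3 = 49.
Best is 49.

49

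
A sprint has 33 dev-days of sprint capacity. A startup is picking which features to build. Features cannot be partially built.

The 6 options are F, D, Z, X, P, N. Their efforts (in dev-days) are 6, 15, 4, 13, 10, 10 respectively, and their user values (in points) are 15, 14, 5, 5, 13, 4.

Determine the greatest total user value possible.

Allowing fractional choices, the relaxed optimum would be about 45.1, but features are indivisible.
F + D + P: effort 6 + 15 + 10 = 31 ≤ 33, user value 15 + 14 + 13 = 42.
F + Z + P + N: effort 6 + 4 + 10 + 10 = 30 ≤ 33, user value 15 + 5 + 13 + 4 = 37.
F + Z + X + P: effort 6 + 4 + 13 + 10 = 33 ≤ 33, user value 15 + 5 + 5 + 13 = 38.
Best is F, D, and P with total user value 42.

42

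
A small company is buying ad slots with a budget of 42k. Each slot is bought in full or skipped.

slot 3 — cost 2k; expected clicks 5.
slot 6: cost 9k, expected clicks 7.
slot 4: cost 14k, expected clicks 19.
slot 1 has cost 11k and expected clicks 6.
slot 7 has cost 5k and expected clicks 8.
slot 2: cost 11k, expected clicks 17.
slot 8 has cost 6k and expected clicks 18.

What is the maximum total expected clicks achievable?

67

Treat it as a binary knapsack problem.
Allowing fractional choices, the relaxed optimum would be about 70.1, but ad slots are indivisible.
slot 3 + slot 4 + slot 7 + slot 2 + slot 8: cost 2 + 14 + 5 + 11 + 6 = 38 ≤ 42, expected clicks 5 + 19 + 8 + 17 + 18 = 67.
slot 4 + slot 7 + slot 2 + slot 8: cost 14 + 5 + 11 + 6 = 36 ≤ 42, expected clicks 19 + 8 + 17 + 18 = 62.
slot 3 + slot 6 + slot 4 + slot 2 + slot 8: cost 2 + 9 + 14 + 11 + 6 = 42 ≤ 42, expected clicks 5 + 7 + 19 + 17 + 18 = 66.
Best is slot 3, slot 4, slot 7, slot 2, and slot 8 with total expected clicks 67.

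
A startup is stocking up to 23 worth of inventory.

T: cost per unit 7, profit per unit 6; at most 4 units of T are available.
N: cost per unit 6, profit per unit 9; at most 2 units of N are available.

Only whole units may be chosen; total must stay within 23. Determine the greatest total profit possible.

2×T and 1×N: cost 20 ≤ 23, profit 2·6 + 1·9 = 21.
1×T and 2×N: cost 19 ≤ 23, profit 1·6 + 2·9 = 24.
Best is 24.

24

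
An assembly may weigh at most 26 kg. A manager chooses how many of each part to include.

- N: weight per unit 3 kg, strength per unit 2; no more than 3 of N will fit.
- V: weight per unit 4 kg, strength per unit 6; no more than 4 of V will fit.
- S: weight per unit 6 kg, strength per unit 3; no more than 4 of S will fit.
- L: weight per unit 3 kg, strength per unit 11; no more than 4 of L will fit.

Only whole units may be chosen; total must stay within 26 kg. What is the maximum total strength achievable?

This is a bounded integer knapsack.
Take 3×V and 4×L: weight 24 ≤ 26, strength 3·6 + 4·11 = 62.
L has the best ratio (11/3) and is taken to its limit of 4; remaining capacity is filled optimally with the others.

62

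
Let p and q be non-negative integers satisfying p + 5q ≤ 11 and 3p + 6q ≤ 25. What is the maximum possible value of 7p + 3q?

56

Relaxing integrality, the LP optimum is 58.33 at (p,q) = (8.33, 0), which is not an integer point.
(p,q)=(8,0): 1·8+5·0=8≤11, 3·8+6·0=24≤25, objective 56.
(p,q)=(7,0): 1·7+5·0=7≤11, 3·7+6·0=21≤25, objective 49.
No feasible integer point exceeds 56.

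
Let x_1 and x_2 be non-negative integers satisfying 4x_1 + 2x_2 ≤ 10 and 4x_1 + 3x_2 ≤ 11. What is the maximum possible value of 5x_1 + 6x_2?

The continuous relaxation peaks at (0, 3.67) with value 22.00; rounding to a feasible lattice point costs some objective.
(x_1,x_2)=(0,3) is feasible, giving 18.
(x_1,x_2)=(1,2) is feasible, giving 17.
The best lattice point is (0,3), giving 18.

18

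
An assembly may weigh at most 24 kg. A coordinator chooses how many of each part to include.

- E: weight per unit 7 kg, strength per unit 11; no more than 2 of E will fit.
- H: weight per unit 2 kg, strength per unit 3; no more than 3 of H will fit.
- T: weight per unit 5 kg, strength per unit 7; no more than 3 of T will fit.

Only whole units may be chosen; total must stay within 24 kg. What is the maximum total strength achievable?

1×E, 1×H, and 3×T: weight 24 ≤ 24, strength 1·11 + 1·3 + 3·7 = 35.
2×E and 2×T: weight 24 ≤ 24, strength 2·11 + 2·7 = 36.
Best is 36.

36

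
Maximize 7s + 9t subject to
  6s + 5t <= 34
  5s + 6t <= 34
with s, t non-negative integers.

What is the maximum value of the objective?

50

(s,t)=(2,4) is feasible, giving 50.
(s,t)=(3,3) is feasible, giving 48.
(s,t)=(0,5) is feasible, giving 45.
Maximum is 50 at (s,t)=(2,4).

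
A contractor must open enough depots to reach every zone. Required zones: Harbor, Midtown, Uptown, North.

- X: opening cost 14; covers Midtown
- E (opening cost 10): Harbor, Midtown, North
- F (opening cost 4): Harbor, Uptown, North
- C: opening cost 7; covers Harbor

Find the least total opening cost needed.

14

This is a weighted set-cover instance.
Choose E and F: together they cover Harbor, Midtown, Uptown, North — every zone.
Total opening cost: 10 + 4 = 14.
No cover costs less than 14.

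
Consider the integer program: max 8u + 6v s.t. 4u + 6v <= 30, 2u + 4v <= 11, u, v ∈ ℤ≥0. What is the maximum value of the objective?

40

(u,v)=(5,0) is feasible, giving 40.
(u,v)=(4,0) is feasible, giving 32.
Maximum is 40 at (u,v)=(5,0).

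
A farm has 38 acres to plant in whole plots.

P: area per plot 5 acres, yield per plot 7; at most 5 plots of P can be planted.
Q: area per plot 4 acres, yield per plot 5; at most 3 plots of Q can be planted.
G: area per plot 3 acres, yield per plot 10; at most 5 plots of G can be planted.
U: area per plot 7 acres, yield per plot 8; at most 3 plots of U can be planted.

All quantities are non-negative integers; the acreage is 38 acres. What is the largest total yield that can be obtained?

Take 3×P, 2×Q, and 5×G: area 38 ≤ 38, yield 3·7 + 2·5 + 5·10 = 81.
G has the best ratio (10/3) and is taken to its limit of 5; remaining capacity is filled optimally with the others.

81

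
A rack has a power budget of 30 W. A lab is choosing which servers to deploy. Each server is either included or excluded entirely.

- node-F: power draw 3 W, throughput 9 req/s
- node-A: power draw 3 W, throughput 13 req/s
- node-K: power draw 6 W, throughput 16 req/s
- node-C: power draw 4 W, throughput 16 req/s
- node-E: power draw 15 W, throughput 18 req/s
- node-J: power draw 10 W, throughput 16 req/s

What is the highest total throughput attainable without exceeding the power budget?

Take node-F, node-A, node-K, node-C, and node-J: power draw 3 + 3 + 6 + 4 + 10 = 26 ≤ 30, throughput 9 + 13 + 16 + 16 + 16 = 70.
No other feasible combination does better.

70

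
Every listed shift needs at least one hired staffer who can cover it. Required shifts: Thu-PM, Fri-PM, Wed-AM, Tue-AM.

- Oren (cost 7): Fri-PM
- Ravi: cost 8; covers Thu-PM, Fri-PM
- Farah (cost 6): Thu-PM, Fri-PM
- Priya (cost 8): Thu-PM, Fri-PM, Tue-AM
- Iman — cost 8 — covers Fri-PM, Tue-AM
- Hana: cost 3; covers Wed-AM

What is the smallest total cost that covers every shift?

11

This is an integer covering problem.
Choose Priya and Hana: together they cover Thu-PM, Fri-PM, Wed-AM, Tue-AM — every shift.
Total cost: 8 + 3 = 11.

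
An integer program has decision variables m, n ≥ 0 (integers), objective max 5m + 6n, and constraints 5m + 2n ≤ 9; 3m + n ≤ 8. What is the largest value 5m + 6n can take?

24

(m,n)=(0,4) is feasible, giving 24.
(m,n)=(0,3) is feasible, giving 18.
No feasible integer point exceeds 24.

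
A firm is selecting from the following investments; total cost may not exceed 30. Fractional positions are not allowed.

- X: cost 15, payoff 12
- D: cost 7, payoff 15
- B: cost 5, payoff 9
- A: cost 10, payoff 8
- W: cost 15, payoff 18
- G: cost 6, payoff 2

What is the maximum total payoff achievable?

42

Allowing fractional choices, the relaxed optimum would be about 44.4, but investments are indivisible.
D + B + W: cost 7 + 5 + 15 = 27 ≤ 30, payoff 15 + 9 + 18 = 42.
X + D + B: cost 15 + 7 + 5 = 27 ≤ 30, payoff 12 + 15 + 9 = 36.
Best is D, B, and W with total payoff 42.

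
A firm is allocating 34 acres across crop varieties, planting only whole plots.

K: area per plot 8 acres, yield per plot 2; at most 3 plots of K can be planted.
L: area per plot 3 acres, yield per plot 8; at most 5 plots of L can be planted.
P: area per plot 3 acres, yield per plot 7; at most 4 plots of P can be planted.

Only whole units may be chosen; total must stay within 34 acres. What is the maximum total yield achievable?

68

L has the best ratio (8/3); taking only L gives at most 5×8 = 40 (stopped by the supply cap of 5).
Mixing does better — 5×L and 4×P: area 27 ≤ 34, yield 5·8 + 4·7 = 68.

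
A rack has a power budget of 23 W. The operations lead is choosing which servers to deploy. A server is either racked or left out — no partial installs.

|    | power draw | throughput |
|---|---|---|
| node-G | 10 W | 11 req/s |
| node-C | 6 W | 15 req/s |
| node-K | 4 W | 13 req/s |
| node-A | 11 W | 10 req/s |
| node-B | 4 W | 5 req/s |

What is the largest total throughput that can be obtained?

39

node-C + node-K + node-B: power draw 6 + 4 + 4 = 14 ≤ 23, throughput 15 + 13 + 5 = 33.
node-C + node-K + node-A: power draw 6 + 4 + 11 = 21 ≤ 23, throughput 15 + 13 + 10 = 38.
node-G + node-C + node-K: power draw 10 + 6 + 4 = 20 ≤ 23, throughput 11 + 15 + 13 = 39.
Best is node-G, node-C, and node-K with total throughput 39.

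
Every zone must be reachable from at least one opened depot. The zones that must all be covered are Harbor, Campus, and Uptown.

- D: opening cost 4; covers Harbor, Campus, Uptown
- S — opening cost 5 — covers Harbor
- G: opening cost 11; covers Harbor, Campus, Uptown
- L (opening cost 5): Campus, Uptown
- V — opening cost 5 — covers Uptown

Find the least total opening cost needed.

4

D alone covers Harbor, Campus, Uptown — every zone.
Total opening cost: 4.
No cover costs less than 4.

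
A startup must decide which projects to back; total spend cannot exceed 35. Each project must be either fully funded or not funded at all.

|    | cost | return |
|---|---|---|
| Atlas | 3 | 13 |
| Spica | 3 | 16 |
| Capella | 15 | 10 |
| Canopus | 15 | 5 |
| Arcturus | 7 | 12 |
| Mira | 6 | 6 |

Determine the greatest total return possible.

57

This is a 0-1 knapsack instance.
Allowing fractional choices, the relaxed optimum would be about 57.3, but projects are indivisible.
Atlas + Spica + Canopus + Arcturus + Mira: cost 3 + 3 + 15 + 7 + 6 = 34 ≤ 35, return 13 + 16 + 5 + 12 + 6 = 52.
Atlas + Spica + Capella + Arcturus + Mira: cost 3 + 3 + 15 + 7 + 6 = 34 ≤ 35, return 13 + 16 + 10 + 12 + 6 = 57.
Best is Atlas, Spica, Capella, Arcturus, and Mira with total return 57.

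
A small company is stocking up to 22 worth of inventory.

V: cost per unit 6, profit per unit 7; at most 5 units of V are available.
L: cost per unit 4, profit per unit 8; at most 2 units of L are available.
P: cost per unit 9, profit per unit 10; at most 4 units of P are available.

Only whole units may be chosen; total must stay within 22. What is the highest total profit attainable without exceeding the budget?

30

This is a bounded integer knapsack.
L has the best ratio (8/4); taking only L gives at most 2×8 = 16 (stopped by the supply cap of 2).
Mixing does better — 2×V and 2×L: cost 20 ≤ 22, profit 2·7 + 2·8 = 30.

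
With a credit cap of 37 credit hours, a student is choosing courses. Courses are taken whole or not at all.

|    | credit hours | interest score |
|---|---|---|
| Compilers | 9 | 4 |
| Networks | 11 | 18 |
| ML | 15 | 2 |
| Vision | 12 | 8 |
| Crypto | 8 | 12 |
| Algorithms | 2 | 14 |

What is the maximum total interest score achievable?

This is a 0-1 knapsack instance.
Allowing fractional choices, the relaxed optimum would be about 53.8, but courses are indivisible.
Networks + ML + Crypto + Algorithms: credit hours 11 + 15 + 8 + 2 = 36 ≤ 37, interest score 18 + 2 + 12 + 14 = 46.
Networks + Vision + Crypto + Algorithms: credit hours 11 + 12 + 8 + 2 = 33 ≤ 37, interest score 18 + 8 + 12 + 14 = 52.
Compilers + Networks + Crypto + Algorithms: credit hours 9 + 11 + 8 + 2 = 30 ≤ 37, interest score 4 + 18 + 12 + 14 = 48.
Best is Networks, Vision, Crypto, and Algorithms with total interest score 52.

52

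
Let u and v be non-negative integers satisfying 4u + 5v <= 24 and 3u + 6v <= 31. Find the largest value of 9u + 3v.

(u,v)=(6,0): 4·6+5·0=24≤24, 3·6+6·0=18≤31, objective 54.
(u,v)=(5,0): 4·5+5·0=20≤24, 3·5+6·0=15≤31, objective 45.
No feasible integer point exceeds 54.

54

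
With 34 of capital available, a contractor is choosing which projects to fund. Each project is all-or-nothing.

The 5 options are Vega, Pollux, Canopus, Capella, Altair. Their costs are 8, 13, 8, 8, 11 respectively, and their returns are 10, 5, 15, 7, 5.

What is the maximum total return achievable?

32

Allowing fractional choices, the relaxed optimum would be about 36.5, but projects are indivisible.
Vega + Pollux + Canopus: cost 8 + 13 + 8 = 29 ≤ 34, return 10 + 5 + 15 = 30.
Vega + Canopus + Altair: cost 8 + 8 + 11 = 27 ≤ 34, return 10 + 15 + 5 = 30.
Vega + Canopus + Capella: cost 8 + 8 + 8 = 24 ≤ 34, return 10 + 15 + 7 = 32.
Best is Vega, Canopus, and Capella with total return 32.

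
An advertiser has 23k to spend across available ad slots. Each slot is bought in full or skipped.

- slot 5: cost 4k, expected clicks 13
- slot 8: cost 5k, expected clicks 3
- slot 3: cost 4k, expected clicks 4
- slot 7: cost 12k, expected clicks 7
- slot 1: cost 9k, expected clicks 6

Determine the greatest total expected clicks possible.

Take slot 5, slot 8, slot 3, and slot 1: cost 4 + 5 + 4 + 9 = 22 ≤ 23, expected clicks 13 + 3 + 4 + 6 = 26.
No other feasible combination does better.

26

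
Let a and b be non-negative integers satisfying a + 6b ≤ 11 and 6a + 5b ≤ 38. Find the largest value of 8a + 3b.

48

Relaxing integrality, the LP optimum is 50.67 at (a,b) = (6.33, 0), which is not an integer point.
(a,b)=(6,0): 1·6+6·0=6≤11, 6·6+5·0=36≤38, objective 48.
(a,b)=(5,1): 1·5+6·1=11≤11, 6·5+5·1=35≤38, objective 43.
(a,b)=(5,0): 1·5+6·0=5≤11, 6·5+5·0=30≤38, objective 40.
No feasible integer point exceeds 48.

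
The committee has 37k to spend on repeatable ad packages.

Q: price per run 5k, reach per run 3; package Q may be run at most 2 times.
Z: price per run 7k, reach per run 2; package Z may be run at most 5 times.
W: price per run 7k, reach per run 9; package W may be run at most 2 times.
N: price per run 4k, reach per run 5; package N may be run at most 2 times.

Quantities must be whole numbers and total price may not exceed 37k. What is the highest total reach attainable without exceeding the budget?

34

This is a bounded integer knapsack.
W has the best ratio (9/7); taking only W gives at most 2×9 = 18 (stopped by the supply cap of 2).
Mixing does better — 2×Q, 2×W, and 2×N: price 32 ≤ 37, reach 2·3 + 2·9 + 2·5 = 34.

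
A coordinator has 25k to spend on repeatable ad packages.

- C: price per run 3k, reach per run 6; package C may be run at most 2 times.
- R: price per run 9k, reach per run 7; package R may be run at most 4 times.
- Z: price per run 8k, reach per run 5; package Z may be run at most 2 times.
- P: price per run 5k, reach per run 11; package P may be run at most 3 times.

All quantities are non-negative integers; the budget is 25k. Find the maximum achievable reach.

P has the best ratio (11/5); taking only P gives at most 3×11 = 33 (stopped by the supply cap of 3).
Mixing does better — 2×C and 3×P: price 21 ≤ 25, reach 2·6 + 3·11 = 45.

45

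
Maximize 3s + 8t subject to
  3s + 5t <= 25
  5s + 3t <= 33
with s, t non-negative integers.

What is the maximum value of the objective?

(s,t)=(0,5): 3·0+5·5=25≤25, 5·0+3·5=15≤33, objective 40.
(s,t)=(1,4): 3·1+5·4=23≤25, 5·1+3·4=17≤33, objective 35.
(s,t)=(0,4): 3·0+5·4=20≤25, 5·0+3·4=12≤33, objective 32.
No feasible integer point exceeds 40.

40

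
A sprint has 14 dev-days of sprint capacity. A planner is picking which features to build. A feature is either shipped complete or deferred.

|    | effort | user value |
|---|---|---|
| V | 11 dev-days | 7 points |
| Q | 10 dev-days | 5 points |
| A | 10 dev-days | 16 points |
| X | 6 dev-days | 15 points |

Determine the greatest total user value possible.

This is an integer program with binary decision variables.
Allowing fractional choices, the relaxed optimum would be about 27.8, but features are indivisible.
V: effort 11 ≤ 14, user value 7.
A: effort 10 ≤ 14, user value 16.
X: effort 6 ≤ 14, user value 15.
Best is A with total user value 16.

16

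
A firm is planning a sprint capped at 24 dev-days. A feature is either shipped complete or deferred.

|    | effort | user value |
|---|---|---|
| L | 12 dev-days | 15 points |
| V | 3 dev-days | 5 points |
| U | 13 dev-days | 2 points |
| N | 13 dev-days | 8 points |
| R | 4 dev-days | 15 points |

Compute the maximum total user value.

35

Allowing fractional choices, the relaxed optimum would be about 38.1, but features are indivisible.
L + V + R: effort 12 + 3 + 4 = 19 ≤ 24, user value 15 + 5 + 15 = 35.
V + N + R: effort 3 + 13 + 4 = 20 ≤ 24, user value 5 + 8 + 15 = 28.
L + R: effort 12 + 4 = 16 ≤ 24, user value 15 + 15 = 30.
Best is L, V, and R with total user value 35.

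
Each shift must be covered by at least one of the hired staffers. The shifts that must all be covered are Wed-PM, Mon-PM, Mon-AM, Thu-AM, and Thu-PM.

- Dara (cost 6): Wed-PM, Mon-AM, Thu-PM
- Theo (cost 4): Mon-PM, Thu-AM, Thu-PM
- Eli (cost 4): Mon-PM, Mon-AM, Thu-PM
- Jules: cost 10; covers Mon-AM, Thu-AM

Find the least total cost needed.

Choose Dara and Theo: together they cover Wed-PM, Mon-PM, Mon-AM, Thu-AM, Thu-PM — every shift.
Total cost: 6 + 4 = 10.
No cover costs less than 10.

10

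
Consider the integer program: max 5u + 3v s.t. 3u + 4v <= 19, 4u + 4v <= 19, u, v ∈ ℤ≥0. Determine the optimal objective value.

20

(u,v)=(4,0) is feasible, giving 20.
(u,v)=(3,1) is feasible, giving 18.
(u,v)=(3,0) is feasible, giving 15.
The best lattice point is (4,0), giving 20.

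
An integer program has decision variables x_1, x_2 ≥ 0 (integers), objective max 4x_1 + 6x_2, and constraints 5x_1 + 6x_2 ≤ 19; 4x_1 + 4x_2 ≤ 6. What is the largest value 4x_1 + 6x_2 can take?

6

Relaxing integrality, the LP optimum is 9.00 at (x_1,x_2) = (0, 1.5), which is not an integer point.
(x_1,x_2)=(0,1): 5·0+6·1=6≤19, 4·0+4·1=4≤6, objective 6.
(x_1,x_2)=(1,0): 5·1+6·0=5≤19, 4·1+4·0=4≤6, objective 4.
Maximum is 6 at (x_1,x_2)=(0,1).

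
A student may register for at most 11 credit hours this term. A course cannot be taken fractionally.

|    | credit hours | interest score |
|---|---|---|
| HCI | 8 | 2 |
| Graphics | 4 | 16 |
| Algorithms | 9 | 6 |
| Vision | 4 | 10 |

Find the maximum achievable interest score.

Graphics + Vision: credit hours 4 + 4 = 8 ≤ 11, interest score 16 + 10 = 26.
Graphics: credit hours 4 ≤ 11, interest score 16.
Best is Graphics and Vision with total interest score 26.

26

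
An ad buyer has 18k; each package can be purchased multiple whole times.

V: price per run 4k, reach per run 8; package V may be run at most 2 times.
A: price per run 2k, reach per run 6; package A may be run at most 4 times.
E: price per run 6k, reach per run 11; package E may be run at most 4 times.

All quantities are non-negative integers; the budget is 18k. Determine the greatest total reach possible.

A has the best ratio (6/2); taking only A gives at most 4×6 = 24 (stopped by the supply cap of 4).
Mixing does better — 1×V, 4×A, and 1×E: price 18 ≤ 18, reach 1·8 + 4·6 + 1·11 = 43.

43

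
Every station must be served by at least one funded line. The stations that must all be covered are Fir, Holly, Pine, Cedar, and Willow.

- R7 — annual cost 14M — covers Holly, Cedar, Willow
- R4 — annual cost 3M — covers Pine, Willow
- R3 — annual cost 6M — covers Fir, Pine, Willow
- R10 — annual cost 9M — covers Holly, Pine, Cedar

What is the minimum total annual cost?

The greedy cost-per-new-station heuristic would pick R4, R10, and R3 for 18, but a cheaper cover exists.
Choose R3 and R10: together they cover Fir, Holly, Pine, Cedar, Willow — every station.
Total annual cost: 6 + 9 = 15.
No cover costs less than 15.

15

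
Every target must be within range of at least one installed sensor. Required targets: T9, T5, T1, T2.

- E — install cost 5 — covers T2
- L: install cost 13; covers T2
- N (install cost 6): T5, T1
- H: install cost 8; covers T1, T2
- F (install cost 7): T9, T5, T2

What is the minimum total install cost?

Choose N and F: together they cover T9, T5, T1, T2 — every target.
Total install cost: 6 + 7 = 13.

13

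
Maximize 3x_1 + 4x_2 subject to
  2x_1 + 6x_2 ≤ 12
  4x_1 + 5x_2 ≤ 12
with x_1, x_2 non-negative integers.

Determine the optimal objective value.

(x_1,x_2)=(3,0): 2·3+6·0=6≤12, 4·3+5·0=12≤12, objective 9.
(x_1,x_2)=(0,2): 2·0+6·2=12≤12, 4·0+5·2=10≤12, objective 8.
(x_1,x_2)=(1,1): 2·1+6·1=8≤12, 4·1+5·1=9≤12, objective 7.
No feasible integer point exceeds 9.

9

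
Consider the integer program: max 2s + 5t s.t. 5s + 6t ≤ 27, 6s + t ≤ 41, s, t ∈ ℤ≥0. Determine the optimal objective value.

20

The continuous relaxation peaks at (0, 4.5) with value 22.50; rounding to a feasible lattice point costs some objective.
(s,t)=(0,4) is feasible, giving 20.
(s,t)=(1,3) is feasible, giving 17.
Maximum is 20 at (s,t)=(0,4).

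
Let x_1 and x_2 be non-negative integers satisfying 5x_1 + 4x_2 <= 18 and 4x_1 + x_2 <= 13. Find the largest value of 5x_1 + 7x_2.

Relaxing integrality, the LP optimum is 31.50 at (x_1,x_2) = (0, 4.5), which is not an integer point.
(x_1,x_2)=(0,4): 5·0+4·4=16≤18, 4·0+1·4=4≤13, objective 28.
(x_1,x_2)=(1,3): 5·1+4·3=17≤18, 4·1+1·3=7≤13, objective 26.
No feasible integer point exceeds 28.

28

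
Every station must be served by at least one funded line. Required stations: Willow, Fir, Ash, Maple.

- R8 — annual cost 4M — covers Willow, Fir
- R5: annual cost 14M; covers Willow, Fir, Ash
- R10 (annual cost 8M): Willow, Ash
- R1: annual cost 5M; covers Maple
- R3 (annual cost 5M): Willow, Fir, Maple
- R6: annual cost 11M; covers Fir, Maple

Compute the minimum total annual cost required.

Choose R10 and R3: together they cover Willow, Fir, Ash, Maple — every station.
Total annual cost: 8 + 5 = 13.
No cover costs less than 13.

13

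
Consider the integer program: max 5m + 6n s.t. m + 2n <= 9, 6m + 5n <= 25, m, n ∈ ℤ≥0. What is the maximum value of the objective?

The continuous relaxation peaks at (0.714, 4.14) with value 28.43; rounding to a feasible lattice point costs some objective.
(m,n)=(0,4) is feasible, giving 24.
(m,n)=(1,3) is feasible, giving 23.
(m,n)=(0,3) is feasible, giving 18.
No feasible integer point exceeds 24.

24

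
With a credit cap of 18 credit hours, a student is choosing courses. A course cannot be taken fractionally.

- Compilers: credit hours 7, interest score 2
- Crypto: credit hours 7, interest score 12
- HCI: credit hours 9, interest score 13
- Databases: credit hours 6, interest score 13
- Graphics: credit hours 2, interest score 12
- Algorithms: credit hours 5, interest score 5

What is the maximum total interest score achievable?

Allowing fractional choices, the relaxed optimum would be about 41.3, but courses are indivisible.
Crypto + Databases + Graphics: credit hours 7 + 6 + 2 = 15 ≤ 18, interest score 12 + 13 + 12 = 37.
HCI + Databases + Graphics: credit hours 9 + 6 + 2 = 17 ≤ 18, interest score 13 + 13 + 12 = 38.
Best is HCI, Databases, and Graphics with total interest score 38.

38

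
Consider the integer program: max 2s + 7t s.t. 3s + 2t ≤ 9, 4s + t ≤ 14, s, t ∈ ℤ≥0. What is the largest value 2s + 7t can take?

(s,t)=(0,4) is feasible, giving 28.
(s,t)=(1,3) is feasible, giving 23.
(s,t)=(0,3) is feasible, giving 21.
Maximum is 28 at (s,t)=(0,4).

28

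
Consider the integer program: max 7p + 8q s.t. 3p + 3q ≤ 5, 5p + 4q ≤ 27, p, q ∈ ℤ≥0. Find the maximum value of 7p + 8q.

8

Relaxing integrality, the LP optimum is 13.33 at (p,q) = (0, 1.67), which is not an integer point.
(p,q)=(0,1): 3·0+3·1=3≤5, 5·0+4·1=4≤27, objective 8.
(p,q)=(1,0): 3·1+3·0=3≤5, 5·1+4·0=5≤27, objective 7.
(p,q)=(0,0): 3·0+3·0=0≤5, 5·0+4·0=0≤27, objective 0.
No feasible integer point exceeds 8.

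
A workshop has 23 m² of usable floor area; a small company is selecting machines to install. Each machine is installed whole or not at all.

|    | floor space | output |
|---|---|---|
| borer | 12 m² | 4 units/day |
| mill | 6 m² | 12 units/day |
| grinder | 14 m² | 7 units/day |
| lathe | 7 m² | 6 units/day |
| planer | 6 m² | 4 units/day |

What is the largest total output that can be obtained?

Allowing fractional choices, the relaxed optimum would be about 24.0, but machines are indivisible.
mill + grinder: floor space 6 + 14 = 20 ≤ 23, output 12 + 7 = 19.
mill + lathe + planer: floor space 6 + 7 + 6 = 19 ≤ 23, output 12 + 6 + 4 = 22.
Best is mill, lathe, and planer with total output 22.

22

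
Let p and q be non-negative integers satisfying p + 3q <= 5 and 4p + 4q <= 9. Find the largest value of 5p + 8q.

(p,q)=(1,1) is feasible, giving 13.
(p,q)=(2,0) is feasible, giving 10.
(p,q)=(0,1) is feasible, giving 8.
No feasible integer point exceeds 13.

13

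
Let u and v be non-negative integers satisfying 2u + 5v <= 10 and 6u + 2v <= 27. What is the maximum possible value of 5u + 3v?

20

Relaxing integrality, the LP optimum is 22.81 at (u,v) = (4.42, 0.231), which is not an integer point.
(u,v)=(4,0): 2·4+5·0=8≤10, 6·4+2·0=24≤27, objective 20.
(u,v)=(3,0): 2·3+5·0=6≤10, 6·3+2·0=18≤27, objective 15.
The best lattice point is (4,0), giving 20.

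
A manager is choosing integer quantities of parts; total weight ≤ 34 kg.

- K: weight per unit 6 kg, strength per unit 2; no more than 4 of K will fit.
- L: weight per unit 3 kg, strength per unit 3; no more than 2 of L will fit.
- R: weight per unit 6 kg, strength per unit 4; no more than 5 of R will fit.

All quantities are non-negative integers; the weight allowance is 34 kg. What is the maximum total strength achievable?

23

Take 1×L and 5×R: weight 33 ≤ 34, strength 1·3 + 5·4 = 23.
No other integer combination yields more.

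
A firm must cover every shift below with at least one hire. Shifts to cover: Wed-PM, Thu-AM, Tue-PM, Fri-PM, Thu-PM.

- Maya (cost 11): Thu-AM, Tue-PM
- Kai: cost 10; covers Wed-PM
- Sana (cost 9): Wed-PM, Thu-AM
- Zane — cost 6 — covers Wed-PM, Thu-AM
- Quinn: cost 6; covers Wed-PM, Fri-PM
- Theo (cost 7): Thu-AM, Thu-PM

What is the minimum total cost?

24

The greedy cost-per-new-shift heuristic would pick Zane, Quinn, Theo, and Maya for 30, but a cheaper cover exists.
Choose Maya, Quinn, and Theo: together they cover Wed-PM, Thu-AM, Tue-PM, Fri-PM, Thu-PM — every shift.
Total cost: 11 + 6 + 7 = 24.
No cover costs less than 24.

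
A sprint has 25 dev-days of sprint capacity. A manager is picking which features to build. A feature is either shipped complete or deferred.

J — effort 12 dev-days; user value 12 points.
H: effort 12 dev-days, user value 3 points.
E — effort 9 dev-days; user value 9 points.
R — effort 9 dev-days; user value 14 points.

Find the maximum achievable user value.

Allowing fractional choices, the relaxed optimum would be about 30.0, but features are indivisible.
J + E: effort 12 + 9 = 21 ≤ 25, user value 12 + 9 = 21.
E + R: effort 9 + 9 = 18 ≤ 25, user value 9 + 14 = 23.
J + R: effort 12 + 9 = 21 ≤ 25, user value 12 + 14 = 26.
Best is J and R with total user value 26.

26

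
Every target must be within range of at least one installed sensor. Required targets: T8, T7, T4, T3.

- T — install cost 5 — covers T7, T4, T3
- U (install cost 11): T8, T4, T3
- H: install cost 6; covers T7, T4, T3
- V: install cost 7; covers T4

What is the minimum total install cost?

Choose T and U: together they cover T8, T7, T4, T3 — every target.
Total install cost: 5 + 11 = 16.
No cover costs less than 16.

16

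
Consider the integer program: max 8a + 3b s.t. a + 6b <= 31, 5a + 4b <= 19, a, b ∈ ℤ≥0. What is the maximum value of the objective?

Relaxing integrality, the LP optimum is 30.40 at (a,b) = (3.8, 0), which is not an integer point.
(a,b)=(3,1): 1·3+6·1=9≤31, 5·3+4·1=19≤19, objective 27.
(a,b)=(3,0): 1·3+6·0=3≤31, 5·3+4·0=15≤19, objective 24.
Maximum is 27 at (a,b)=(3,1).

27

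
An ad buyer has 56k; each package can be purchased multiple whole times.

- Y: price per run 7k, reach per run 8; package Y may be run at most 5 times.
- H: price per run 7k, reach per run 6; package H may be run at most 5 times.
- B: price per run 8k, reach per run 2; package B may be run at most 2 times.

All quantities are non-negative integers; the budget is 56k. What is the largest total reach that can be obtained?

Y has the best ratio (8/7); taking only Y gives at most 5×8 = 40 (stopped by the supply cap of 5).
Mixing does better — 5×Y and 3×H: price 56 ≤ 56, reach 5·8 + 3·6 = 58.

58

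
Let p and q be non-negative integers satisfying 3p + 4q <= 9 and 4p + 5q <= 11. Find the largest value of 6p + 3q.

12

The continuous relaxation peaks at (2.75, 0) with value 16.50; rounding to a feasible lattice point costs some objective.
(p,q)=(2,0) is feasible, giving 12.
(p,q)=(1,1) is feasible, giving 9.
(p,q)=(1,0) is feasible, giving 6.
No feasible integer point exceeds 12.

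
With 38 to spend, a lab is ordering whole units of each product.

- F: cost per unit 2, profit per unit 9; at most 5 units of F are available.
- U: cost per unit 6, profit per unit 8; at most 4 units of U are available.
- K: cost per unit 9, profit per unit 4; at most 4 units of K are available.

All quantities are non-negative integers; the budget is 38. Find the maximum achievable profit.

77

5×F, 3×U, and 1×K: cost 37 ≤ 38, profit 5·9 + 3·8 + 1·4 = 73.
5×F and 4×U: cost 34 ≤ 38, profit 5·9 + 4·8 = 77.
Best is 77.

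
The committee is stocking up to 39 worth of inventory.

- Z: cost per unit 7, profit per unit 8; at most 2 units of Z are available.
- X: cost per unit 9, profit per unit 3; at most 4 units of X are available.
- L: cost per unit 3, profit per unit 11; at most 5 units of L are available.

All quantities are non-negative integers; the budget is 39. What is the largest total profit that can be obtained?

Take 2×Z, 1×X, and 5×L: cost 38 ≤ 39, profit 2·8 + 1·3 + 5·11 = 74.
L has the best ratio (11/3) and is taken to its limit of 5; remaining capacity is filled optimally with the others.

74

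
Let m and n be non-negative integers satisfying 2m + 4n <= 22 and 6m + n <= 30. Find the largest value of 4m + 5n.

32

The continuous relaxation peaks at (4.45, 3.27) with value 34.18; rounding to a feasible lattice point costs some objective.
(m,n)=(3,4): 2·3+4·4=22≤22, 6·3+1·4=22≤30, objective 32.
(m,n)=(4,3): 2·4+4·3=20≤22, 6·4+1·3=27≤30, objective 31.
(m,n)=(2,4): 2·2+4·4=20≤22, 6·2+1·4=16≤30, objective 28.
Maximum is 32 at (m,n)=(3,4).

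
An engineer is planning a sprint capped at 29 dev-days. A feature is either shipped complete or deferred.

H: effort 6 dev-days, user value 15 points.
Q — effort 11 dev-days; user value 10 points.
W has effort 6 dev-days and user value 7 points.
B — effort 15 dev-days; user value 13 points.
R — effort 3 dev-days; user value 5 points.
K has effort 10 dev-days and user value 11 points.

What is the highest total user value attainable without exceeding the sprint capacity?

Allowing fractional choices, the relaxed optimum would be about 41.6, but features are indivisible.
H + Q + W + R: effort 6 + 11 + 6 + 3 = 26 ≤ 29, user value 15 + 10 + 7 + 5 = 37.
H + W + R + K: effort 6 + 6 + 3 + 10 = 25 ≤ 29, user value 15 + 7 + 5 + 11 = 38.
Best is H, W, R, and K with total user value 38.

38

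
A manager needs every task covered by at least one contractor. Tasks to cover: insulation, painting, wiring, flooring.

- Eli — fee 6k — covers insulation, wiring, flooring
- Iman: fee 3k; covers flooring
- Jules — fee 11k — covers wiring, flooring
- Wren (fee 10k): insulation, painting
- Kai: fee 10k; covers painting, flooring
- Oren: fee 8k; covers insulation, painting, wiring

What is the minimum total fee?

11

This is an integer covering problem.
The greedy cost-per-new-task heuristic would pick Eli and Oren for 14, but a cheaper cover exists.
Choose Iman and Oren: together they cover insulation, painting, wiring, flooring — every task.
Total fee: 3 + 8 = 11.
No cover costs less than 11.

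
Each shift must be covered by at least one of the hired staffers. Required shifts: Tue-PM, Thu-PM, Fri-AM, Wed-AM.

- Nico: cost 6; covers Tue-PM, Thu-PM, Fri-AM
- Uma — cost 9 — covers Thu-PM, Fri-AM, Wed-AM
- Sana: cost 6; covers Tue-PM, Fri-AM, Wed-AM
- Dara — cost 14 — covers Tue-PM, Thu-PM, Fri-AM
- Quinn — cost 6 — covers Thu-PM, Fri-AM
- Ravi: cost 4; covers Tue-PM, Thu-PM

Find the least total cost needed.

10

This is an integer covering problem.
The greedy cost-per-new-shift heuristic would pick Nico and Sana for 12, but a cheaper cover exists.
Choose Sana and Ravi: together they cover Tue-PM, Thu-PM, Fri-AM, Wed-AM — every shift.
Total cost: 6 + 4 = 10.
No cover costs less than 10.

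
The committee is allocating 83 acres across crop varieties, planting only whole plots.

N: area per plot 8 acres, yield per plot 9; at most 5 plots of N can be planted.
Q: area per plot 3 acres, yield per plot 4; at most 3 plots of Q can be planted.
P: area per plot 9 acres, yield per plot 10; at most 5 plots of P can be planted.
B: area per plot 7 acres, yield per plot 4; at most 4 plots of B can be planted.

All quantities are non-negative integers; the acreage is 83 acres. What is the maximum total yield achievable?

94

4×N, 2×Q, and 5×P: area 83 ≤ 83, yield 4·9 + 2·4 + 5·10 = 94.
5×N, 2×Q, and 4×P: area 82 ≤ 83, yield 5·9 + 2·4 + 4·10 = 93.
Best is 94.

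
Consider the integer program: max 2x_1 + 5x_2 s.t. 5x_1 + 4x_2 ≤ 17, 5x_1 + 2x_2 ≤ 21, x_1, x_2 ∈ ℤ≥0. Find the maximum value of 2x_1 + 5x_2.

20

The continuous relaxation peaks at (0, 4.25) with value 21.25; rounding to a feasible lattice point costs some objective.
(x_1,x_2)=(0,4): 5·0+4·4=16≤17, 5·0+2·4=8≤21, objective 20.
(x_1,x_2)=(1,3): 5·1+4·3=17≤17, 5·1+2·3=11≤21, objective 17.
The best lattice point is (0,4), giving 20.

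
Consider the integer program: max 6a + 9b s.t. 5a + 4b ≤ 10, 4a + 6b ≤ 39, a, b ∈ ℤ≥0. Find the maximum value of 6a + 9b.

18

Relaxing integrality, the LP optimum is 22.50 at (a,b) = (0, 2.5), which is not an integer point.
(a,b)=(0,2): 5·0+4·2=8≤10, 4·0+6·2=12≤39, objective 18.
(a,b)=(1,1): 5·1+4·1=9≤10, 4·1+6·1=10≤39, objective 15.
(a,b)=(0,1): 5·0+4·1=4≤10, 4·0+6·1=6≤39, objective 9.
Maximum is 18 at (a,b)=(0,2).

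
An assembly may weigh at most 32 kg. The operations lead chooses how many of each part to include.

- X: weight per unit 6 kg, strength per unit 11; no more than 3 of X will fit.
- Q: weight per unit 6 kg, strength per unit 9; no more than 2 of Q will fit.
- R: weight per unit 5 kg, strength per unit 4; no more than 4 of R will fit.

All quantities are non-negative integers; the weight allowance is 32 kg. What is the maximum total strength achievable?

51

This is a bounded integer knapsack.
X has the best ratio (11/6); taking only X gives at most 3×11 = 33 (stopped by the supply cap of 3).
Mixing does better — 3×X and 2×Q: weight 30 ≤ 32, strength 3·11 + 2·9 = 51.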